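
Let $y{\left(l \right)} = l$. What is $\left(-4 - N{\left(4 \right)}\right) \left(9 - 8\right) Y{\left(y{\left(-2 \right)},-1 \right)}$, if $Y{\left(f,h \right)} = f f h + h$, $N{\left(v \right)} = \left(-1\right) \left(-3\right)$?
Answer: $35$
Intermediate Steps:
$N{\left(v \right)} = 3$
$Y{\left(f,h \right)} = h + h f^{2}$ ($Y{\left(f,h \right)} = f^{2} h + h = h f^{2} + h = h + h f^{2}$)
$\left(-4 - N{\left(4 \right)}\right) \left(9 - 8\right) Y{\left(y{\left(-2 \right)},-1 \right)} = \left(-4 - 3\right) \left(9 - 8\right) \left(- (1 + \left(-2\right)^{2})\right) = \left(-4 - 3\right) 1 \left(- (1 + 4)\right) = \left(-7\right) 1 \left(\left(-1\right) 5\right) = \left(-7\right) \left(-5\right) = 35$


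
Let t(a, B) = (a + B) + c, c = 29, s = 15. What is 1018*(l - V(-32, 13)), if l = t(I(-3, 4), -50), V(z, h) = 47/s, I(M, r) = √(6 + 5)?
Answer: -368516/15 + 1018*√11 ≈ -21191.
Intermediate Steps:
I(M, r) = √11
t(a, B) = 29 + B + a (t(a, B) = (a + B) + 29 = (B + a) + 29 = 29 + B + a)
V(z, h) = 47/15
l = -21 + √11 (l = 29 - 50 + √11 = -21 + √11 ≈ -17.683)
1018*(l - V(-32, 13)) = 1018*((-21 + √11) - 1*47/15) = 1018*((-21 + √11) - 47/15) = 1018*(-362/15 + √11) = -368516/15 + 1018*√11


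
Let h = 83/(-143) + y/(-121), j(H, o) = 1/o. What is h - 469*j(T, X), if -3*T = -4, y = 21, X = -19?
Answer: 715203/29887 ≈ 23.930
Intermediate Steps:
T = 4/3 (T = -1/3*(-4) = 4/3 ≈ 1.3333)
h = -1186/1573 (h = 83/(-143) + 21/(-121) = 83*(-1/143) + 21*(-1/121) = -83/143 - 21/121 = -1186/1573 ≈ -0.75397)
h - 469*j(T, X) = -1186/1573 - 469/(-19) = -1186/1573 - 469*(-1/19) = -1186/1573 + 469/19 = 715203/29887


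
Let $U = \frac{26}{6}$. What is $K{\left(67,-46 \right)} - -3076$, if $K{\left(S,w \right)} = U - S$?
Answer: $\frac{9040}{3} \approx 3013.3$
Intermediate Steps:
$U = \frac{13}{3}$ ($U = 26 \cdot \frac{1}{6} = \frac{13}{3} \approx 4.3333$)
$K{\left(S,w \right)} = \frac{13}{3} - S$
$K{\left(67,-46 \right)} - -3076 = \left(\frac{13}{3} - 67\right) - -3076 = \left(\frac{13}{3} - 67\right) + 3076 = - \frac{188}{3} + 3076 = \frac{9040}{3}$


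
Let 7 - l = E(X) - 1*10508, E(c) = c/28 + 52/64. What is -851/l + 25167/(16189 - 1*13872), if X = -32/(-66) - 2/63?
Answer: 20384940700335/1890829372957 ≈ 10.781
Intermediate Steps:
X = 314/693 (X = -32*(-1/66) - 2*1/63 = 16/33 - 2/63 = 314/693 ≈ 0.45310)
E(c) = 13/16 + c/28 (E(c) = c*(1/28) + 52*(1/64) = c/28 + 13/16 = 13/16 + c/28)
l = 816067921/77616 (l = 7 - ((13/16 + (1/28)*(314/693)) - 1*10508) = 7 - ((13/16 + 157/9702) - 10508) = 7 - (64319/77616 - 10508) = 7 - 1*(-815524609/77616) = 7 + 815524609/77616 = 816067921/77616 ≈ 10514.)
-851/l + 25167/(16189 - 1*13872) = -851/816067921/77616 + 25167/(16189 - 1*13872) = -851*77616/816067921 + 25167/(16189 - 13872) = -66051216/816067921 + 25167/2317 = 20384940700335/1890829372957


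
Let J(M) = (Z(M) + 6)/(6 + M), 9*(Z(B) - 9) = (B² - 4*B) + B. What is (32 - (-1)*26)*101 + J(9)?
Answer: 29297/5 ≈ 5859.4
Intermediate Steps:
Z(B) = 9 - B/3 + B²/9 (Z(B) = 9 + ((B² - 4*B) + B)/9 = 9 + (B² - 3*B)/9 = 9 + (-B/3 + B²/9) = 9 - B/3 + B²/9)
J(M) = (15 - M/3 + M²/9)/(6 + M) (J(M) = ((9 - M/3 + M²/9) + 6)/(6 + M) = (15 - M/3 + M²/9)/(6 + M))
(32 - (-1)*26)*101 + J(9) = (32 - (-1)*26)*101 + (135 + 9² - 3*9)/(9*(6 + 9)) = (32 - 1*(-26))*101 + (⅑)*(135 + 81 - 27)/15 = (32 + 26)*101 + (⅑)*(1/15)*189 = 58*101 + 7/5 = 5858 + 7/5 = 29297/5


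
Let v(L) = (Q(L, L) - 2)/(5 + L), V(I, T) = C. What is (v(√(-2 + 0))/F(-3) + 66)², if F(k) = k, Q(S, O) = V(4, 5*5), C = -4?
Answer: 8*(-12689*I + 5478*√2)/(-23*I + 10*√2) ≈ 4405.0 - 13.905*I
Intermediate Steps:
V(I, T) = -4
Q(S, O) = -4
v(L) = -6/(5 + L) (v(L) = (-4 - 2)/(5 + L) = -6/(5 + L))
(v(√(-2 + 0))/F(-3) + 66)² = (-6/(5 + √(-2 + 0))/(-3) + 66)² = (-6/(5 + √(-2))*(-⅓) + 66)² = (-6/(5 + I*√2)*(-⅓) + 66)² = (2/(5 + I*√2) + 66)² = (66 + 2/(5 + I*√2))²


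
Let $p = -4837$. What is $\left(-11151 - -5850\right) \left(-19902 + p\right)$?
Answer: $131141439$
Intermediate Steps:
$\left(-11151 - -5850\right) \left(-19902 + p\right) = \left(-11151 - -5850\right) \left(-19902 - 4837\right) = \left(-11151 + 5850\right) \left(-24739\right) = \left(-5301\right) \left(-24739\right) = 131141439$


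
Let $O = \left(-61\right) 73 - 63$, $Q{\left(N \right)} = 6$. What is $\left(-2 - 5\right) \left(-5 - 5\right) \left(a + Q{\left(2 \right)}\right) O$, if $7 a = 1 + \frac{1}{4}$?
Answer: $-1953170$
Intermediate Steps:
$a = \frac{5}{28}$ ($a = \frac{1 + \frac{1}{4}}{7} = \frac{1}{7} \cdot \frac{5}{4} = \frac{5}{28} \approx 0.17857$)
$O = -4516$ ($O = -4453 - 63 = -4516$)
$\left(-2 - 5\right) \left(-5 - 5\right) \left(a + Q{\left(2 \right)}\right) O = \left(-2 - 5\right) \left(-5 - 5\right) \left(\frac{5}{28} + 6\right) \left(-4516\right) = \left(-7\right) \left(-10\right) \frac{173}{28} \left(-4516\right) = 70 \cdot \frac{173}{28} \left(-4516\right) = \frac{865}{2} \left(-4516\right) = -1953170$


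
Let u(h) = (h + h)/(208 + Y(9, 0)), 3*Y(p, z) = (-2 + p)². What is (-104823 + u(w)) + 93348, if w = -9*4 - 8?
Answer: -7722939/673 ≈ -11475.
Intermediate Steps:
Y(p, z) = (-2 + p)²/3
w = -44 (w = -36 - 8 = -44)
u(h) = 6*h/673 (u(h) = (h + h)/(208 + (-2 + 9)²/3) = (2*h)/(208 + (⅓)*7²) = (2*h)/(208 + (⅓)*49) = (2*h)/(208 + 49/3) = (2*h)/(673/3) = (2*h)*(3/673) = 6*h/673)
(-104823 + u(w)) + 93348 = (-104823 + (6/673)*(-44)) + 93348 = (-104823 - 264/673) + 93348 = -70546143/673 + 93348 = -7722939/673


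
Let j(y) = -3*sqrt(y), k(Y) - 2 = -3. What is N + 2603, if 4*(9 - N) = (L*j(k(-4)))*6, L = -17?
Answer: 2612 - 153*I/2 ≈ 2612.0 - 76.5*I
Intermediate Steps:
k(Y) = -1 (k(Y) = 2 - 3 = -1)
N = 9 - 153*I/2 (N = 9 - (-(-51)*sqrt(-1))*6/4 = 9 - (-(-51)*I)*6/4 = 9 - 51*I*6/4 = 9 - 153*I/2 ≈ 9.0 - 76.5*I)
N + 2603 = (9 - 153*I/2) + 2603 = 2612 - 153*I/2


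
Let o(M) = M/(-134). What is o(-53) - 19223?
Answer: -2575829/134 ≈ -19223.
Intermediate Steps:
o(M) = -M/134 (o(M) = M*(-1/134) = -M/134)
o(-53) - 19223 = -1/134*(-53) - 19223 = 53/134 - 19223 = -2575829/134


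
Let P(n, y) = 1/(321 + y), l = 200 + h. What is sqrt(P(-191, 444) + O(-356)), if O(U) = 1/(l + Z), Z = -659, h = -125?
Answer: I*sqrt(2246210)/74460 ≈ 0.020128*I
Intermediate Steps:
l = 75 (l = 200 - 125 = 75)
O(U) = -1/584 (O(U) = 1/(75 - 659) = 1/(-584) = -1/584)
sqrt(P(-191, 444) + O(-356)) = sqrt(1/(321 + 444) - 1/584) = sqrt(1/765 - 1/584) = sqrt(-181/446760) = I*sqrt(2246210)/74460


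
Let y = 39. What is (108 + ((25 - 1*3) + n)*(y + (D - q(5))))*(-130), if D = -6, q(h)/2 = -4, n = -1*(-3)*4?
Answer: -195260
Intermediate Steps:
n = 12 (n = 3*4 = 12)
q(h) = -8 (q(h) = 2*(-4) = -8)
(108 + ((25 - 1*3) + n)*(y + (D - q(5))))*(-130) = (108 + ((25 - 1*3) + 12)*(39 + (-6 - 1*(-8))))*(-130) = (108 + ((25 - 3) + 12)*(39 + (-6 + 8)))*(-130) = (108 + (22 + 12)*(39 + 2))*(-130) = (108 + 34*41)*(-130) = (108 + 1394)*(-130) = 1502*(-130) = -195260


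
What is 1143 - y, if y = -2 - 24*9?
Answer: 1361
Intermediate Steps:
y = -218 (y = -2 - 216 = -218)
1143 - y = 1143 - 1*(-218) = 1143 + 218 = 1361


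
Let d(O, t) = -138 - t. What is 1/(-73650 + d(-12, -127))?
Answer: -1/73661 ≈ -1.3576e-5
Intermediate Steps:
1/(-73650 + d(-12, -127)) = 1/(-73650 + (-138 - 1*(-127))) = 1/(-73650 + (-138 + 127)) = 1/(-73650 - 11) = 1/(-73661) = -1/73661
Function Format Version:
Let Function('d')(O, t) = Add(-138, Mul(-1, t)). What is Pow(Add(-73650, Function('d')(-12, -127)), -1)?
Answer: Rational(-1, 73661) ≈ -1.3576e-5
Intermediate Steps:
Pow(Add(-73650, Function('d')(-12, -127)), -1) = Pow(Add(-73650, Add(-138, Mul(-1, -127))), -1) = Pow(Add(-73650, Add(-138, 127)), -1) = Pow(Add(-73650, -11), -1) = Pow(-73661, -1) = Rational(-1, 73661)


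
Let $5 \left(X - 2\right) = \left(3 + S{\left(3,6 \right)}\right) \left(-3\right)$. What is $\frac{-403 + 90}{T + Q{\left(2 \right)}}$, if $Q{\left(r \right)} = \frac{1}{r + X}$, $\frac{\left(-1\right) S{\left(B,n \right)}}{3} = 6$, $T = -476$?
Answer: $\frac{4069}{6187} \approx 0.65767$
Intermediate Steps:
$S{\left(B,n \right)} = -18$ ($S{\left(B,n \right)} = \left(-3\right) 6 = -18$)
$X = 11$ ($X = 2 + \frac{\left(3 - 18\right) \left(-3\right)}{5} = 2 + \frac{\left(-15\right) \left(-3\right)}{5} = 2 + \frac{1}{5} \cdot 45 = 2 + 9 = 11$)
$Q{\left(r \right)} = \frac{1}{11 + r}$ ($Q{\left(r \right)} = \frac{1}{r + 11} = \frac{1}{11 + r}$)
$\frac{-403 + 90}{T + Q{\left(2 \right)}} = \frac{-403 + 90}{-476 + \frac{1}{11 + 2}} = - \frac{313}{-476 + \frac{1}{13}} = - \frac{313}{- \frac{6187}{13}} = \left(-313\right) \left(- \frac{13}{6187}\right) = \frac{4069}{6187}$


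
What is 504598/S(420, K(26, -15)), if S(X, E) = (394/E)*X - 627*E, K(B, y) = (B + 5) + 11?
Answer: -252299/11197 ≈ -22.533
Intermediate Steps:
K(B, y) = 16 + B (K(B, y) = (5 + B) + 11 = 16 + B)
S(X, E) = -627*E + 394*X/E (S(X, E) = 394*X/E - 627*E = -627*E + 394*X/E)
504598/S(420, K(26, -15)) = 504598/(-627*(16 + 26) + 394*420/(16 + 26)) = 504598/(-627*42 + 394*420/42) = 504598/(-26334 + 394*420*(1/42)) = 504598/(-26334 + 3940) = 504598/(-22394) = 504598*(-1/22394) = -252299/11197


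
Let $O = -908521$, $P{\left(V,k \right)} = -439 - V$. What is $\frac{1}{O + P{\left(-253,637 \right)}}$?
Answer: $- \frac{1}{908707} \approx -1.1005 \cdot 10^{-6}$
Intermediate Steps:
$\frac{1}{O + P{\left(-253,637 \right)}} = \frac{1}{-908521 - 186} = \frac{1}{-908707} = - \frac{1}{908707}$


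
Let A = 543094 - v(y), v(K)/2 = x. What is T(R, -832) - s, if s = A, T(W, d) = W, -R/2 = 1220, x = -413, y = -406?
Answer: -546360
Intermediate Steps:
v(K) = -826 (v(K) = 2*(-413) = -826)
R = -2440 (R = -2*1220 = -2440)
A = 543920 (A = 543094 - 1*(-826) = 543094 + 826 = 543920)
s = 543920
T(R, -832) - s = -2440 - 1*543920 = -2440 - 543920 = -546360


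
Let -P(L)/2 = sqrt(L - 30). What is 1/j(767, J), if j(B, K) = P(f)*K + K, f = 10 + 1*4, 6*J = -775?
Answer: -6/50375 - 48*I/50375 ≈ -0.00011911 - 0.00095285*I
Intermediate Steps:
J = -775/6 (J = (1/6)*(-775) = -775/6 ≈ -129.17)
f = 14 (f = 10 + 4 = 14)
P(L) = -2*sqrt(-30 + L) (P(L) = -2*sqrt(L - 30) = -2*sqrt(-30 + L))
j(B, K) = K - 8*I*K (j(B, K) = (-2*sqrt(-30 + 14))*K + K = (-8*I)*K + K = -8*I*K + K = K - 8*I*K)
1/j(767, J) = 1/(-775*(1 - 8*I)/6) = 1/(-775/6 + 3100*I/3) = 36*(-775/6 - 3100*I/3)/39040625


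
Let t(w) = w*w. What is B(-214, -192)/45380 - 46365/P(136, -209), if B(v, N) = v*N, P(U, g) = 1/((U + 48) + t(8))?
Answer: -130450699128/11345 ≈ -1.1499e+7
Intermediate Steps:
t(w) = w²
P(U, g) = 1/(112 + U) (P(U, g) = 1/((U + 48) + 8²) = 1/((48 + U) + 64) = 1/(112 + U))
B(v, N) = N*v
B(-214, -192)/45380 - 46365/P(136, -209) = -192*(-214)/45380 - 46365/(1/(112 + 136)) = 41088*(1/45380) - 46365/(1/248) = 10272/11345 - 46365/1/248 = 10272/11345 - 46365*248 = 10272/11345 - 11498520 = -130450699128/11345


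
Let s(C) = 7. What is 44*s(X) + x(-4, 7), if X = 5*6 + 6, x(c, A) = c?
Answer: 304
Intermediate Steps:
X = 36 (X = 30 + 6 = 36)
44*s(X) + x(-4, 7) = 44*7 - 4 = 308 - 4 = 304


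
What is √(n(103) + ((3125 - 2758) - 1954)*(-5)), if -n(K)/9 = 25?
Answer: √7710 ≈ 87.807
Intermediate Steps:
n(K) = -225 (n(K) = -9*25 = -225)
√(n(103) + ((3125 - 2758) - 1954)*(-5)) = √(-225 + ((3125 - 2758) - 1954)*(-5)) = √(-225 + (367 - 1954)*(-5)) = √(-225 - 1587*(-5)) = √(-225 + 7935) = √7710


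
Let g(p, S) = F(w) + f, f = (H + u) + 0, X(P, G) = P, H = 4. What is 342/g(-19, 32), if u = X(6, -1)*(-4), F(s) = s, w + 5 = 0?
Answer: -342/25 ≈ -13.680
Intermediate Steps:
w = -5 (w = -5 + 0 = -5)
u = -24 (u = 6*(-4) = -24)
f = -20 (f = (4 - 24) + 0 = -20 + 0 = -20)
g(p, S) = -25 (g(p, S) = -5 - 20 = -25)
342/g(-19, 32) = 342/(-25) = 342*(-1/25) = -342/25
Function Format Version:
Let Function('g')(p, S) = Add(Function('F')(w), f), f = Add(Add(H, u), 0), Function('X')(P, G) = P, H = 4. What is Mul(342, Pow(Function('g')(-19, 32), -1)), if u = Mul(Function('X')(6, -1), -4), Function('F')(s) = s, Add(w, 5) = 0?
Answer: Rational(-342, 25) ≈ -13.680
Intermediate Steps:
w = -5 (w = Add(-5, 0) = -5)
u = -24 (u = Mul(6, -4) = -24)
f = -20 (f = Add(Add(4, -24), 0) = Add(-20, 0) = -20)
Function('g')(p, S) = -25 (Function('g')(p, S) = Add(-5, -20) = -25)
Mul(342, Pow(Function('g')(-19, 32), -1)) = Mul(342, Pow(-25, -1)) = Mul(342, Rational(-1, 25)) = Rational(-342, 25)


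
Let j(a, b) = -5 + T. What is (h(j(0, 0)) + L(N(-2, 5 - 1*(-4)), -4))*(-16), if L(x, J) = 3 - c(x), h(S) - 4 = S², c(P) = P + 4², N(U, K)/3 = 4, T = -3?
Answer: -688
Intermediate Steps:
N(U, K) = 12 (N(U, K) = 3*4 = 12)
j(a, b) = -8 (j(a, b) = -5 - 3 = -8)
c(P) = 16 + P (c(P) = P + 16 = 16 + P)
h(S) = 4 + S²
L(x, J) = -13 - x (L(x, J) = 3 - (16 + x) = 3 + (-16 - x) = -13 - x)
(h(j(0, 0)) + L(N(-2, 5 - 1*(-4)), -4))*(-16) = ((4 + (-8)²) + (-13 - 1*12))*(-16) = ((4 + 64) + (-13 - 12))*(-16) = (68 - 25)*(-16) = 43*(-16) = -688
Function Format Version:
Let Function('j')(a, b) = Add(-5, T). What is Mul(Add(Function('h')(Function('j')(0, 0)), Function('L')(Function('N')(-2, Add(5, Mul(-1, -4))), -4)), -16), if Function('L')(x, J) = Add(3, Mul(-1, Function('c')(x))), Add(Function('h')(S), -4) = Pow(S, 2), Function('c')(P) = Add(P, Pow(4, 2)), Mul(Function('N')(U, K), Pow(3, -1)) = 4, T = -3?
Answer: -688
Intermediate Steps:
Function('N')(U, K) = 12 (Function('N')(U, K) = Mul(3, 4) = 12)
Function('j')(a, b) = -8 (Function('j')(a, b) = Add(-5, -3) = -8)
Function('c')(P) = Add(16, P) (Function('c')(P) = Add(P, 16) = Add(16, P))
Function('h')(S) = Add(4, Pow(S, 2))
Function('L')(x, J) = Add(-13, Mul(-1, x)) (Function('L')(x, J) = Add(3, Mul(-1, Add(16, x))) = Add(3, Add(-16, Mul(-1, x))) = Add(-13, Mul(-1, x)))
Mul(Add(Function('h')(Function('j')(0, 0)), Function('L')(Function('N')(-2, Add(5, Mul(-1, -4))), -4)), -16) = Mul(Add(Add(4, Pow(-8, 2)), Add(-13, Mul(-1, 12))), -16) = Mul(Add(Add(4, 64), Add(-13, -12)), -16) = Mul(Add(68, -25), -16) = Mul(43, -16) = -688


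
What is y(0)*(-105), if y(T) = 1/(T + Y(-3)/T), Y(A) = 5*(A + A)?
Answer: 0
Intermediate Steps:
Y(A) = 10*A (Y(A) = 5*(2*A) = 10*A)
y(T) = 1/(T - 30/T) (y(T) = 1/(T + (10*(-3))/T) = 1/(T - 30/T))
y(0)*(-105) = (0/(-30 + 0²))*(-105) = (0/(-30 + 0))*(-105) = (0/(-30))*(-105) = (0*(-1/30))*(-105) = 0*(-105) = 0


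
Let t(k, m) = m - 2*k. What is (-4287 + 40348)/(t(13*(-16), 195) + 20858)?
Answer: 36061/21469 ≈ 1.6797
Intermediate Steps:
(-4287 + 40348)/(t(13*(-16), 195) + 20858) = (-4287 + 40348)/((195 - 26*(-16)) + 20858) = 36061/((195 - 2*(-208)) + 20858) = 36061/((195 + 416) + 20858) = 36061/(611 + 20858) = 36061/21469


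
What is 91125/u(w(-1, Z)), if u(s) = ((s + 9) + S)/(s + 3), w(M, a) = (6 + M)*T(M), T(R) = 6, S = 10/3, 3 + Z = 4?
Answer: 9021375/127 ≈ 71035.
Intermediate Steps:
Z = 1 (Z = -3 + 4 = 1)
S = 10/3 (S = 10*(1/3) = 10/3 ≈ 3.3333)
w(M, a) = 36 + 6*M (w(M, a) = (6 + M)*6 = 36 + 6*M)
u(s) = (37/3 + s)/(3 + s) (u(s) = ((s + 9) + 10/3)/(s + 3) = ((9 + s) + 10/3)/(3 + s) = (37/3 + s)/(3 + s))
91125/u(w(-1, Z)) = 91125/(((37/3 + (36 + 6*(-1)))/(3 + (36 + 6*(-1))))) = 91125/(((37/3 + (36 - 6))/(3 + (36 - 6)))) = 91125/(((37/3 + 30)/(3 + 30))) = 91125/(((127/3)/33)) = 91125/(((1/33)*(127/3))) = 91125/(127/99) = 91125*(99/127) = 9021375/127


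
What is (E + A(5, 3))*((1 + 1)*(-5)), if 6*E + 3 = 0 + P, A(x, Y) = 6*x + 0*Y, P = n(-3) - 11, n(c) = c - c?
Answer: -830/3 ≈ -276.67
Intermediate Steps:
n(c) = 0
P = -11 (P = 0 - 11 = -11)
A(x, Y) = 6*x (A(x, Y) = 6*x + 0 = 6*x)
E = -7/3 (E = -½ + (0 - 11)/6 = -½ + (⅙)*(-11) = -½ - 11/6 = -7/3 ≈ -2.3333)
(E + A(5, 3))*((1 + 1)*(-5)) = (-7/3 + 6*5)*((1 + 1)*(-5)) = (-7/3 + 30)*(2*(-5)) = (83/3)*(-10) = -830/3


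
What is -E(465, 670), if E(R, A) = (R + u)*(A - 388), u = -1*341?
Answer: -34968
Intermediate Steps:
u = -341
E(R, A) = (-388 + A)*(-341 + R) (E(R, A) = (R - 341)*(A - 388) = (-341 + R)*(-388 + A) = (-388 + A)*(-341 + R))
-E(465, 670) = -(132308 - 388*465 - 341*670 + 670*465) = -(132308 - 180420 - 228470 + 311550) = -1*34968 = -34968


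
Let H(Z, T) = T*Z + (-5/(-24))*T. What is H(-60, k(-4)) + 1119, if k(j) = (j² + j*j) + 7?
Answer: -9703/8 ≈ -1212.9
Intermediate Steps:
k(j) = 7 + 2*j² (k(j) = (j² + j²) + 7 = 2*j² + 7 = 7 + 2*j²)
H(Z, T) = 5*T/24 + T*Z (H(Z, T) = T*Z + (-5*(-1/24))*T = T*Z + 5*T/24 = 5*T/24 + T*Z)
H(-60, k(-4)) + 1119 = (7 + 2*(-4)²)*(5 + 24*(-60))/24 + 1119 = (7 + 2*16)*(5 - 1440)/24 + 1119 = (1/24)*(7 + 32)*(-1435) + 1119 = (1/24)*39*(-1435) + 1119 = -18655/8 + 1119 = -9703/8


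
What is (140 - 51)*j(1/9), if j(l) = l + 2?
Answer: 1691/9 ≈ 187.89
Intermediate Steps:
j(l) = 2 + l
(140 - 51)*j(1/9) = (140 - 51)*(2 + 1/9) = 89*(2 + ⅑) = 89*(19/9) = 1691/9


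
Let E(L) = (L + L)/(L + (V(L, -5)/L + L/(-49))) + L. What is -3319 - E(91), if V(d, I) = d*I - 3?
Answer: -13058351/3827 ≈ -3412.2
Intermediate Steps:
V(d, I) = -3 + I*d (V(d, I) = I*d - 3 = -3 + I*d)
E(L) = L + 2*L/(48*L/49 + (-3 - 5*L)/L) (E(L) = (L + L)/(L + ((-3 - 5*L)/L + L/(-49))) + L = (2*L)/(L + ((-3 - 5*L)/L + L*(-1/49))) + L = (2*L)/(L + ((-3 - 5*L)/L - L/49)) + L = (2*L)/(L + (-L/49 + (-3 - 5*L)/L)) + L = (2*L)/(48*L/49 + (-3 - 5*L)/L) + L = 2*L/(48*L/49 + (-3 - 5*L)/L) + L = L + 2*L/(48*L/49 + (-3 - 5*L)/L))
-3319 - E(91) = -3319 - 3*91*(-49 - 49*91 + 16*91²)/(-147 - 245*91 + 48*91²) = -3319 - 3*91*(-49 - 4459 + 16*8281)/(-147 - 22295 + 48*8281) = -3319 - 3*91*(-49 - 4459 + 132496)/(-147 - 22295 + 397488) = -3319 - 3*91*127988/375046 = -3319 - 1*356538/3827 = -3319 - 356538/3827 = -13058351/3827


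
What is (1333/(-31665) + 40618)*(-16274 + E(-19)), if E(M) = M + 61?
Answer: -20877073083784/31665 ≈ -6.5931e+8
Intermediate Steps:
E(M) = 61 + M
(1333/(-31665) + 40618)*(-16274 + E(-19)) = (1333/(-31665) + 40618)*(-16274 + (61 - 19)) = (1333*(-1/31665) + 40618)*(-16274 + 42) = (-1333/31665 + 40618)*(-16232) = (1286167637/31665)*(-16232) = -20877073083784/31665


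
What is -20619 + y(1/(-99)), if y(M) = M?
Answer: -2041282/99 ≈ -20619.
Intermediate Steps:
-20619 + y(1/(-99)) = -20619 + 1/(-99) = -20619 - 1/99 = -2041282/99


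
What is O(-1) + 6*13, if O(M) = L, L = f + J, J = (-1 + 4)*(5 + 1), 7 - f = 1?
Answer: 102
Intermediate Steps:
f = 6 (f = 7 - 1*1 = 7 - 1 = 6)
J = 18 (J = 3*6 = 18)
L = 24 (L = 6 + 18 = 24)
O(M) = 24
O(-1) + 6*13 = 24 + 6*13 = 24 + 78 = 102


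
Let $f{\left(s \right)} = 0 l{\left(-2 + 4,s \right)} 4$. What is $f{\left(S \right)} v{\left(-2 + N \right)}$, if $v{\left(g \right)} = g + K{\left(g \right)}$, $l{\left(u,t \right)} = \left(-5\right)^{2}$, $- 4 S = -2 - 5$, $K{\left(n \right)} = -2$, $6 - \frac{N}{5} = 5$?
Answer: $0$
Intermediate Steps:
$N = 5$ ($N = 30 - 25 = 5$)
$S = \frac{7}{4}$ ($S = - \frac{-2 - 5}{4} = \left(- \frac{1}{4}\right) \left(-7\right) = \frac{7}{4} \approx 1.75$)
$l{\left(u,t \right)} = 25$
$v{\left(g \right)} = -2 + g$ ($v{\left(g \right)} = g - 2 = -2 + g$)
$f{\left(s \right)} = 0$ ($f{\left(s \right)} = 0 \cdot 25 \cdot 4 = 0 \cdot 4 = 0$)
$f{\left(S \right)} v{\left(-2 + N \right)} = 0 \left(-2 + \left(-2 + 5\right)\right) = 0 \left(-2 + 3\right) = 0 \cdot 1 = 0$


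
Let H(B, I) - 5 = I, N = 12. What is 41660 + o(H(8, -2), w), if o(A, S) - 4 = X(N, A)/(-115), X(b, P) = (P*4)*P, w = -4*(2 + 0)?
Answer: 4791324/115 ≈ 41664.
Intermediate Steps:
H(B, I) = 5 + I
w = -8 (w = -4*2 = -8)
X(b, P) = 4*P² (X(b, P) = (4*P)*P = 4*P²)
o(A, S) = 4 - 4*A²/115 (o(A, S) = 4 + (4*A²)/(-115) = 4 + (4*A²)*(-1/115) = 4 - 4*A²/115)
41660 + o(H(8, -2), w) = 41660 + (4 - 4*(5 - 2)²/115) = 41660 + (4 - 4/115*3²) = 41660 + (4 - 4/115*9) = 41660 + (4 - 36/115) = 41660 + 424/115 = 4791324/115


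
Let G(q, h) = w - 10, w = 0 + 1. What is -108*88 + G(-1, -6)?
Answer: -9513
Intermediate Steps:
w = 1
G(q, h) = -9 (G(q, h) = 1 - 10 = -9)
-108*88 + G(-1, -6) = -108*88 - 9 = -9504 - 9 = -9513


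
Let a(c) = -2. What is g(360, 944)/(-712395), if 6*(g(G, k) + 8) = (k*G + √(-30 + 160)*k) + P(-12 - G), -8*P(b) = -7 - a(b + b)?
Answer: -2718341/34194960 - 472*√130/2137185 ≈ -0.082013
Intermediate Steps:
P(b) = 5/8 (P(b) = -(-7 - 1*(-2))/8 = -(-7 + 2)/8 = -⅛*(-5) = 5/8)
g(G, k) = -379/48 + G*k/6 + k*√130/6 (g(G, k) = -8 + ((k*G + √(-30 + 160)*k) + 5/8)/6 = -8 + ((G*k + √130*k) + 5/8)/6 = -8 + ((G*k + k*√130) + 5/8)/6 = -8 + (5/8 + G*k + k*√130)/6 = -8 + (5/48 + G*k/6 + k*√130/6) = -379/48 + G*k/6 + k*√130/6)
g(360, 944)/(-712395) = (-379/48 + (⅙)*360*944 + (⅙)*944*√130)/(-712395) = (-379/48 + 56640 + 472*√130/3)*(-1/712395) = (2718341/48 + 472*√130/3)*(-1/712395) = -2718341/34194960 - 472*√130/2137185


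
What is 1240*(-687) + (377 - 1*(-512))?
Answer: -850991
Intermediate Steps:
1240*(-687) + (377 - 1*(-512)) = -851880 + (377 + 512) = -851880 + 889 = -850991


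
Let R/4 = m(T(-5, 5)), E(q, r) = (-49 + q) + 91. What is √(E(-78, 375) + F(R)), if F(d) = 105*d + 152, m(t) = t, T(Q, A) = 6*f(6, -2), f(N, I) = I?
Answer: 2*I*√1231 ≈ 70.171*I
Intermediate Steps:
E(q, r) = 42 + q
T(Q, A) = -12 (T(Q, A) = 6*(-2) = -12)
R = -48 (R = 4*(-12) = -48)
F(d) = 152 + 105*d
√(E(-78, 375) + F(R)) = √((42 - 78) + (152 + 105*(-48))) = √(-36 + (152 - 5040)) = √(-36 - 4888) = √(-4924) = 2*I*√1231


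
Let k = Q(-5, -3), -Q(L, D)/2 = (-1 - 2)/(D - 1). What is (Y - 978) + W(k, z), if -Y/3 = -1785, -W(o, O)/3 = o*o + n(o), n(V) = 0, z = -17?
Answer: 17481/4 ≈ 4370.3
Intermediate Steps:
Q(L, D) = 6/(-1 + D) (Q(L, D) = -2*(-1 - 2)/(D - 1) = -(-6)/(-1 + D) = 6/(-1 + D))
k = -3/2 (k = 6/(-1 - 3) = 6/(-4) = 6*(-¼) = -3/2 ≈ -1.5000)
W(o, O) = -3*o² (W(o, O) = -3*(o*o + 0) = -3*(o² + 0) = -3*o²)
Y = 5355 (Y = -3*(-1785) = 5355)
(Y - 978) + W(k, z) = (5355 - 978) - 3*(-3/2)² = 4377 - 3*9/4 = 4377 - 27/4 = 17481/4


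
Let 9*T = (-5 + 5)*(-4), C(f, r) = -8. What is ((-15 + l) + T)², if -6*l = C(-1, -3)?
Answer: 1681/9 ≈ 186.78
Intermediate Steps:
l = 4/3 (l = -⅙*(-8) = 4/3 ≈ 1.3333)
T = 0 (T = ((-5 + 5)*(-4))/9 = (0*(-4))/9 = (⅑)*0 = 0)
((-15 + l) + T)² = ((-15 + 4/3) + 0)² = (-41/3 + 0)² = (-41/3)² = 1681/9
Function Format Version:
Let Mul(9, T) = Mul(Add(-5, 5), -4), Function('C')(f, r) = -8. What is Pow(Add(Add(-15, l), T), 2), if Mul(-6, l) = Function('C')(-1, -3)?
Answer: Rational(1681, 9) ≈ 186.78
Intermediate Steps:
l = Rational(4, 3) (l = Mul(Rational(-1, 6), -8) = Rational(4, 3) ≈ 1.3333)
T = 0 (T = Mul(Rational(1, 9), Mul(Add(-5, 5), -4)) = Mul(Rational(1, 9), Mul(0, -4)) = Mul(Rational(1, 9), 0) = 0)
Pow(Add(Add(-15, l), T), 2) = Pow(Add(Add(-15, Rational(4, 3)), 0), 2) = Pow(Add(Rational(-41, 3), 0), 2) = Pow(Rational(-41, 3), 2) = Rational(1681, 9)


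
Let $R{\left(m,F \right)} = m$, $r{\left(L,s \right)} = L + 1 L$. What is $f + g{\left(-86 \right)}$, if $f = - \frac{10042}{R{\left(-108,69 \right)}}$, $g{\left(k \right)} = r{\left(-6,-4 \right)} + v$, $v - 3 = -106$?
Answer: $- \frac{1189}{54} \approx -22.019$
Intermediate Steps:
$r{\left(L,s \right)} = 2 L$ ($r{\left(L,s \right)} = L + L = 2 L$)
$v = -103$ ($v = 3 - 106 = -103$)
$g{\left(k \right)} = -115$ ($g{\left(k \right)} = 2 \left(-6\right) - 103 = -12 - 103 = -115$)
$f = \frac{5021}{54}$ ($f = - \frac{10042}{-108} = \left(-10042\right) \left(- \frac{1}{108}\right) = \frac{5021}{54} \approx 92.981$)
$f + g{\left(-86 \right)} = \frac{5021}{54} - 115 = - \frac{1189}{54}$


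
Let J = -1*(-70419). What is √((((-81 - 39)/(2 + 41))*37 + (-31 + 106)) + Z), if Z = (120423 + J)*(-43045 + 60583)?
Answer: 3*√687619878151/43 ≈ 57853.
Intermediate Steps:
J = 70419
Z = 3346986996 (Z = (120423 + 70419)*(-43045 + 60583) = 190842*17538 = 3346986996)
√((((-81 - 39)/(2 + 41))*37 + (-31 + 106)) + Z) = √((((-81 - 39)/(2 + 41))*37 + (-31 + 106)) + 3346986996) = √((-120/43*37 + 75) + 3346986996) = √((-4440/43 + 75) + 3346986996) = √(-1215/43 + 3346986996) = √(143920439613/43) = 3*√687619878151/43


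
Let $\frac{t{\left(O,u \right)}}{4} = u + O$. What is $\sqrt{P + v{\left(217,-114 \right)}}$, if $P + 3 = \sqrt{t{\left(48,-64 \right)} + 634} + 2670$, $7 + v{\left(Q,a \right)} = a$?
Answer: $\sqrt{2546 + \sqrt{570}} \approx 50.694$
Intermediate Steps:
$v{\left(Q,a \right)} = -7 + a$
$t{\left(O,u \right)} = 4 O + 4 u$ ($t{\left(O,u \right)} = 4 \left(u + O\right) = 4 \left(O + u\right) = 4 O + 4 u$)
$P = 2667 + \sqrt{570}$ ($P = -3 + \left(\sqrt{\left(4 \cdot 48 + 4 \left(-64\right)\right) + 634} + 2670\right) = -3 + \left(\sqrt{\left(192 - 256\right) + 634} + 2670\right) = -3 + \left(\sqrt{-64 + 634} + 2670\right) = -3 + \left(\sqrt{570} + 2670\right) = -3 + \left(2670 + \sqrt{570}\right) = 2667 + \sqrt{570} \approx 2690.9$)
$\sqrt{P + v{\left(217,-114 \right)}} = \sqrt{\left(2667 + \sqrt{570}\right) - 121} = \sqrt{2546 + \sqrt{570}}$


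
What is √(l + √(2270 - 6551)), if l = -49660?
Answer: √(-49660 + I*√4281) ≈ 0.147 + 222.85*I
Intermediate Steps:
√(l + √(2270 - 6551)) = √(-49660 + √(2270 - 6551)) = √(-49660 + √(-4281)) = √(-49660 + I*√4281)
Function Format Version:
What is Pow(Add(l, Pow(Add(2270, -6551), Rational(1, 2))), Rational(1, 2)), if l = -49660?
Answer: Pow(Add(-49660, Mul(I, Pow(4281, Rational(1, 2)))), Rational(1, 2)) ≈ Add(0.147, Mul(222.85, I))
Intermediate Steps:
Pow(Add(l, Pow(Add(2270, -6551), Rational(1, 2))), Rational(1, 2)) = Pow(Add(-49660, Pow(Add(2270, -6551), Rational(1, 2))), Rational(1, 2)) = Pow(Add(-49660, Pow(-4281, Rational(1, 2))), Rational(1, 2)) = Pow(Add(-49660, Mul(I, Pow(4281, Rational(1, 2)))), Rational(1, 2))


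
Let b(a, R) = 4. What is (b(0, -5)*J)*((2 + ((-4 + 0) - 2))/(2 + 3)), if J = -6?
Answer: 96/5 ≈ 19.200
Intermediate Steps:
(b(0, -5)*J)*((2 + ((-4 + 0) - 2))/(2 + 3)) = (4*(-6))*((2 + ((-4 + 0) - 2))/(2 + 3)) = -24*(2 + (-4 - 2))/5 = -24*(2 - 6)/5 = -(-96)/5 = -24*(-⅘) = 96/5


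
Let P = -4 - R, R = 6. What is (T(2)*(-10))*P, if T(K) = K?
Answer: 200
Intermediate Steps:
P = -10 (P = -4 - 1*6 = -4 - 6 = -10)
(T(2)*(-10))*P = (2*(-10))*(-10) = -20*(-10) = 200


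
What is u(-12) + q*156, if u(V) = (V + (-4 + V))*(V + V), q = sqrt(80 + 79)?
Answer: 672 + 156*sqrt(159) ≈ 2639.1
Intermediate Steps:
q = sqrt(159) ≈ 12.610
u(V) = 2*V*(-4 + 2*V) (u(V) = (-4 + 2*V)*(2*V) = 2*V*(-4 + 2*V))
u(-12) + q*156 = 4*(-12)*(-2 - 12) + sqrt(159)*156 = 4*(-12)*(-14) + 156*sqrt(159) = 672 + 156*sqrt(159)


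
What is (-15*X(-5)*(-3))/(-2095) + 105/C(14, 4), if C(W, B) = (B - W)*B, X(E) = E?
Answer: -8439/3352 ≈ -2.5176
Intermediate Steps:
C(W, B) = B*(B - W)
(-15*X(-5)*(-3))/(-2095) + 105/C(14, 4) = (-15*(-5)*(-3))/(-2095) + 105/((4*(4 - 1*14))) = (75*(-3))*(-1/2095) + 105/((4*(4 - 14))) = -225*(-1/2095) + 105/((4*(-10))) = 45/419 + 105/(-40) = 45/419 + 105*(-1/40) = 45/419 - 21/8 = -8439/3352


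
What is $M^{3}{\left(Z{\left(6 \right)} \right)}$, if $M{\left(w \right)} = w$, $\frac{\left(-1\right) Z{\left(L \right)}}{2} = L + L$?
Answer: $-13824$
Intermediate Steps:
$Z{\left(L \right)} = - 4 L$ ($Z{\left(L \right)} = - 2 \left(L + L\right) = - 2 \cdot 2 L = - 4 L$)
$M^{3}{\left(Z{\left(6 \right)} \right)} = \left(\left(-4\right) 6\right)^{3} = \left(-24\right)^{3} = -13824$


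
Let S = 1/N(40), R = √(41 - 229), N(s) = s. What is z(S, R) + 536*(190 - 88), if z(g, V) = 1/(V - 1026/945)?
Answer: 6334953319/115872 - 1225*I*√47/115872 ≈ 54672.0 - 0.072478*I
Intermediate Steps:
R = 2*I*√47 (R = √(-188) = 2*I*√47 ≈ 13.711*I)
S = 1/40 ≈ 0.025000
z(g, V) = 1/(-38/35 + V) (z(g, V) = 1/(V - 1026*1/945) = 1/(V - 38/35) = 1/(-38/35 + V))
z(S, R) + 536*(190 - 88) = 35/(-38 + 35*(2*I*√47)) + 536*(190 - 88) = 35/(-38 + 70*I*√47) + 536*102 = 35/(-38 + 70*I*√47) + 54672 = 54672 + 35/(-38 + 70*I*√47)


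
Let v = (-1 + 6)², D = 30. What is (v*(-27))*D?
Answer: -20250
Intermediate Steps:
v = 25 (v = 5² = 25)
(v*(-27))*D = (25*(-27))*30 = -675*30 = -20250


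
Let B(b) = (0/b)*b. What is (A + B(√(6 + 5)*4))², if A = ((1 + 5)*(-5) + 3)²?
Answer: 531441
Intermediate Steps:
A = 729 (A = (6*(-5) + 3)² = (-30 + 3)² = (-27)² = 729)
B(b) = 0 (B(b) = 0*b = 0)
(A + B(√(6 + 5)*4))² = (729 + 0)² = 729² = 531441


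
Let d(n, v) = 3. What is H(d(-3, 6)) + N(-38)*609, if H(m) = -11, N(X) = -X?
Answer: 23131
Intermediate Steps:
H(d(-3, 6)) + N(-38)*609 = -11 - 1*(-38)*609 = -11 + 38*609 = -11 + 23142 = 23131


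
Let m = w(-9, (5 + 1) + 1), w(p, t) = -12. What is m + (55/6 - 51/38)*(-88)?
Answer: -39932/57 ≈ -700.56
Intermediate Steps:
m = -12
m + (55/6 - 51/38)*(-88) = -12 + (55/6 - 51/38)*(-88) = -12 + (446/57)*(-88) = -12 - 39248/57 = -39932/57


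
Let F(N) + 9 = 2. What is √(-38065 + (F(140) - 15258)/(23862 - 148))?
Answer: 5*I*√169858038/334 ≈ 195.1*I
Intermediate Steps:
F(N) = -7 (F(N) = -9 + 2 = -7)
√(-38065 + (F(140) - 15258)/(23862 - 148)) = √(-38065 + (-7 - 15258)/(23862 - 148)) = √(-38065 - 15265/23714) = √(-38065 - 15265*1/23714) = √(-38065 - 215/334) = √(-12713925/334) = 5*I*√169858038/334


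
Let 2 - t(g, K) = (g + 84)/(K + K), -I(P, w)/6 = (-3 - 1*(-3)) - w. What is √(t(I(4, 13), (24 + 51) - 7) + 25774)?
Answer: 3*√3310631/34 ≈ 160.55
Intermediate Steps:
I(P, w) = 6*w (I(P, w) = -6*((-3 - 1*(-3)) - w) = -6*((-3 + 3) - w) = -6*(0 - w) = -(-6)*w = 6*w)
t(g, K) = 2 - (84 + g)/(2*K) (t(g, K) = 2 - (g + 84)/(K + K) = 2 - (84 + g)/(2*K))
√(t(I(4, 13), (24 + 51) - 7) + 25774) = √((-84 - 6*13 + 4*((24 + 51) - 7))/(2*((24 + 51) - 7)) + 25774) = √((-84 - 1*78 + 4*(75 - 7))/(2*(75 - 7)) + 25774) = √((½)*(-84 - 78 + 4*68)/68 + 25774) = √((½)*(1/68)*(-84 - 78 + 272) + 25774) = √((½)*(1/68)*110 + 25774) = √(55/68 + 25774) = √(1752687/68) = 3*√3310631/34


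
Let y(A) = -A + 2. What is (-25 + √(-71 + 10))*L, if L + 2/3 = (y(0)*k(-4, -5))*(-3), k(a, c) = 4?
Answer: 1850/3 - 74*I*√61/3 ≈ 616.67 - 192.65*I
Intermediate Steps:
y(A) = 2 - A
L = -74/3 (L = -⅔ + ((2 - 1*0)*4)*(-3) = -⅔ + ((2 + 0)*4)*(-3) = -⅔ + (2*4)*(-3) = -⅔ + 8*(-3) = -⅔ - 24 = -74/3 ≈ -24.667)
(-25 + √(-71 + 10))*L = (-25 + √(-71 + 10))*(-74/3) = (-25 + √(-61))*(-74/3) = (-25 + I*√61)*(-74/3) = 1850/3 - 74*I*√61/3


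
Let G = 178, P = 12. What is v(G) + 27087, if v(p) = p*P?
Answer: 29223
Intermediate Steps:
v(p) = 12*p (v(p) = p*12 = 12*p)
v(G) + 27087 = 12*178 + 27087 = 2136 + 27087 = 29223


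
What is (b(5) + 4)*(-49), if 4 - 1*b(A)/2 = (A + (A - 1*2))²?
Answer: 5684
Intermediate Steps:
b(A) = 8 - 2*(-2 + 2*A)² (b(A) = 8 - 2*(A + (A - 1*2))² = 8 - 2*(A + (A - 2))² = 8 - 2*(A + (-2 + A))² = 8 - 2*(-2 + 2*A)²)
(b(5) + 4)*(-49) = (8*5*(2 - 1*5) + 4)*(-49) = (8*5*(2 - 5) + 4)*(-49) = (8*5*(-3) + 4)*(-49) = (-120 + 4)*(-49) = -116*(-49) = 5684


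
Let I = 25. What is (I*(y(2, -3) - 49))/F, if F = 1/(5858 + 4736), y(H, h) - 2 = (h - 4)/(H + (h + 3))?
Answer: -13374925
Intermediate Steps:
y(H, h) = 2 + (-4 + h)/(3 + H + h) (y(H, h) = 2 + (h - 4)/(H + (h + 3)) = 2 + (-4 + h)/(H + (3 + h)) = 2 + (-4 + h)/(3 + H + h))
F = 1/10594 ≈ 9.4393e-5
(I*(y(2, -3) - 49))/F = (25*((2 + 2*2 + 3*(-3))/(3 + 2 - 3) - 49))/(1/10594) = (25*((2 + 4 - 9)/2 - 49))*10594 = (25*((½)*(-3) - 49))*10594 = (25*(-3/2 - 49))*10594 = (25*(-101/2))*10594 = -2525/2*10594 = -13374925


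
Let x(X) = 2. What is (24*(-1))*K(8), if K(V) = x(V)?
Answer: -48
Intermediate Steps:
K(V) = 2
(24*(-1))*K(8) = (24*(-1))*2 = -24*2 = -48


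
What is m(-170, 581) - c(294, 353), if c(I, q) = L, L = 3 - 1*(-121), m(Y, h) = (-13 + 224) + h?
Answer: 668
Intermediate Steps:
m(Y, h) = 211 + h
L = 124 (L = 3 + 121 = 124)
c(I, q) = 124
m(-170, 581) - c(294, 353) = (211 + 581) - 1*124 = 792 - 124 = 668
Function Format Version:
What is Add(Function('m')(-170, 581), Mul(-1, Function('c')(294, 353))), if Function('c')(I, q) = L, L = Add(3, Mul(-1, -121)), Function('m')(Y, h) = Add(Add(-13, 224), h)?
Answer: 668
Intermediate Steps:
Function('m')(Y, h) = Add(211, h)
L = 124 (L = Add(3, 121) = 124)
Function('c')(I, q) = 124
Add(Function('m')(-170, 581), Mul(-1, Function('c')(294, 353))) = Add(Add(211, 581), Mul(-1, 124)) = Add(792, -124) = 668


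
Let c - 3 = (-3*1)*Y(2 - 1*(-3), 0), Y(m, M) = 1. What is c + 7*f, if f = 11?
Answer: 77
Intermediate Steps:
c = 0 (c = 3 - 3*1*1 = 3 - 3*1 = 3 - 3 = 0)
c + 7*f = 0 + 7*11 = 0 + 77 = 77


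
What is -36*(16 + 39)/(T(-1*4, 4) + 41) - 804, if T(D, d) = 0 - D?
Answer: -848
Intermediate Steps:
T(D, d) = -D
-36*(16 + 39)/(T(-1*4, 4) + 41) - 804 = -36*(16 + 39)/(-(-1)*4 + 41) - 804 = -1980/(-1*(-4) + 41) - 804 = -1980/(4 + 41) - 804 = -1980/45 - 804 = -36*11/9 - 804 = -44 - 804 = -848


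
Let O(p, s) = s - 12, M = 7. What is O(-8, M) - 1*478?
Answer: -483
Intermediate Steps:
O(p, s) = -12 + s
O(-8, M) - 1*478 = (-12 + 7) - 1*478 = -5 - 478 = -483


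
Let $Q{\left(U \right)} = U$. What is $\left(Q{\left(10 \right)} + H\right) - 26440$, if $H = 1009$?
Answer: $-25421$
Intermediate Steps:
$\left(Q{\left(10 \right)} + H\right) - 26440 = \left(10 + 1009\right) - 26440 = 1019 - 26440 = -25421$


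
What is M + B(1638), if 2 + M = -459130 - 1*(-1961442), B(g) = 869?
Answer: 1503179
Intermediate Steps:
M = 1502310 (M = -2 + (-459130 - 1*(-1961442)) = -2 + (-459130 + 1961442) = -2 + 1502312 = 1502310)
M + B(1638) = 1502310 + 869 = 1503179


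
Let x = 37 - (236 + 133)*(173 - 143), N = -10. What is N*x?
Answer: 110330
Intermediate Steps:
x = -11033 (x = 37 - 369*30 = 37 - 1*11070 = 37 - 11070 = -11033)
N*x = -10*(-11033) = 110330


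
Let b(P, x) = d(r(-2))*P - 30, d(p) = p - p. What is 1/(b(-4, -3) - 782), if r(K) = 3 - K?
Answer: -1/812 ≈ -0.0012315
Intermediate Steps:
d(p) = 0
b(P, x) = -30 (b(P, x) = 0*P - 30 = 0 - 30 = -30)
1/(b(-4, -3) - 782) = 1/(-30 - 782) = 1/(-812) = -1/812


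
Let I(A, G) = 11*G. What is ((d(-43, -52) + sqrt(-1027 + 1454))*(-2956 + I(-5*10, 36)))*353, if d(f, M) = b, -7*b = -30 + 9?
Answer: -2711040 - 903680*sqrt(427) ≈ -2.1385e+7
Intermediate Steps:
b = 3 (b = -(-30 + 9)/7 = -1/7*(-21) = 3)
d(f, M) = 3
((d(-43, -52) + sqrt(-1027 + 1454))*(-2956 + I(-5*10, 36)))*353 = ((3 + sqrt(-1027 + 1454))*(-2956 + 11*36))*353 = ((3 + sqrt(427))*(-2956 + 396))*353 = ((3 + sqrt(427))*(-2560))*353 = (-7680 - 2560*sqrt(427))*353 = -2711040 - 903680*sqrt(427)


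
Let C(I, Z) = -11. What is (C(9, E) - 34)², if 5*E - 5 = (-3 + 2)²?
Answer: 2025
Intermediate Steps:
E = 6/5 (E = 1 + (-3 + 2)²/5 = 1 + (⅕)*(-1)² = 1 + (⅕)*1 = 1 + ⅕ = 6/5 ≈ 1.2000)
(C(9, E) - 34)² = (-11 - 34)² = (-45)² = 2025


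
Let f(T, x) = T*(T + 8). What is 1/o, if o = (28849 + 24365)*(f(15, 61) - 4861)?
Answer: -1/240314424 ≈ -4.1612e-9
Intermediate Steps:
f(T, x) = T*(8 + T)
o = -240314424 (o = (28849 + 24365)*(15*(8 + 15) - 4861) = 53214*(15*23 - 4861) = 53214*(345 - 4861) = 53214*(-4516) = -240314424)
1/o = 1/(-240314424) = -1/240314424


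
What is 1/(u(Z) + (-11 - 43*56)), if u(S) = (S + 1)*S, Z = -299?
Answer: 1/86683 ≈ 1.1536e-5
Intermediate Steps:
u(S) = S*(1 + S) (u(S) = (1 + S)*S = S*(1 + S))
1/(u(Z) + (-11 - 43*56)) = 1/(-299*(1 - 299) + (-11 - 43*56)) = 1/(-299*(-298) + (-11 - 2408)) = 1/(89102 - 2419) = 1/86683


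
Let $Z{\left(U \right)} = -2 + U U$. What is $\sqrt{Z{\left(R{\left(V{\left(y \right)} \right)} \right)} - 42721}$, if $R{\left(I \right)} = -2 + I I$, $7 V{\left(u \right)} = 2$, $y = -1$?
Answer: $\frac{i \sqrt{102569087}}{49} \approx 206.69 i$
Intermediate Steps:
$V{\left(u \right)} = \frac{2}{7}$ ($V{\left(u \right)} = \frac{1}{7} \cdot 2 = \frac{2}{7}$)
$R{\left(I \right)} = -2 + I^{2}$
$Z{\left(U \right)} = -2 + U^{2}$
$\sqrt{Z{\left(R{\left(V{\left(y \right)} \right)} \right)} - 42721} = \sqrt{\left(-2 + \left(-2 + \left(\frac{2}{7}\right)^{2}\right)^{2}\right) - 42721} = \sqrt{\left(-2 + \left(-2 + \frac{4}{49}\right)^{2}\right) - 42721} = \sqrt{\left(-2 + \left(- \frac{94}{49}\right)^{2}\right) - 42721} = \sqrt{\left(-2 + \frac{8836}{2401}\right) - 42721} = \sqrt{\frac{4034}{2401} - 42721} = \sqrt{- \frac{102569087}{2401}} = \frac{i \sqrt{102569087}}{49}$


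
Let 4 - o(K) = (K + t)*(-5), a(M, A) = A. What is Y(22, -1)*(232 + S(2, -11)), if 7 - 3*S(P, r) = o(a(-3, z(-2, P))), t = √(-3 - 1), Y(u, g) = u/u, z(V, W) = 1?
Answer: 694/3 - 10*I/3 ≈ 231.33 - 3.3333*I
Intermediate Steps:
Y(u, g) = 1
t = 2*I (t = √(-4) = 2*I ≈ 2.0*I)
o(K) = 4 + 5*K + 10*I (o(K) = 4 - (K + 2*I)*(-5) = 4 - (-10*I - 5*K) = 4 + (5*K + 10*I) = 4 + 5*K + 10*I)
S(P, r) = -⅔ - 10*I/3 (S(P, r) = 7/3 - (4 + 5*1 + 10*I)/3 = 7/3 - (4 + 5 + 10*I)/3 = 7/3 - (9 + 10*I)/3 = 7/3 + (-3 - 10*I/3) = -⅔ - 10*I/3)
Y(22, -1)*(232 + S(2, -11)) = 1*(232 + (-⅔ - 10*I/3)) = 1*(694/3 - 10*I/3) = 694/3 - 10*I/3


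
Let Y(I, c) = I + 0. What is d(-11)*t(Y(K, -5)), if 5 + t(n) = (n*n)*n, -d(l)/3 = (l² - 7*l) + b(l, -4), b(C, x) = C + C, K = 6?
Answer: -111408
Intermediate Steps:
Y(I, c) = I
b(C, x) = 2*C
d(l) = -3*l² + 15*l (d(l) = -3*((l² - 7*l) + 2*l) = -3*(l² - 5*l) = -3*l² + 15*l)
t(n) = -5 + n³ (t(n) = -5 + (n*n)*n = -5 + n²*n = -5 + n³)
d(-11)*t(Y(K, -5)) = (3*(-11)*(5 - 1*(-11)))*(-5 + 6³) = (3*(-11)*(5 + 11))*(-5 + 216) = (3*(-11)*16)*211 = -528*211 = -111408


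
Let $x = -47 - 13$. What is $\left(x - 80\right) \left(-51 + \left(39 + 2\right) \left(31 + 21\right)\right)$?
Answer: $-291340$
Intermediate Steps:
$x = -60$
$\left(x - 80\right) \left(-51 + \left(39 + 2\right) \left(31 + 21\right)\right) = \left(-60 - 80\right) \left(-51 + \left(39 + 2\right) \left(31 + 21\right)\right) = - 140 \left(-51 + 41 \cdot 52\right) = - 140 \left(-51 + 2132\right) = \left(-140\right) 2081 = -291340$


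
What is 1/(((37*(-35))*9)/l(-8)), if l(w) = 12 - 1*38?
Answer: 26/11655 ≈ 0.0022308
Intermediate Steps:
l(w) = -26 (l(w) = 12 - 38 = -26)
1/(((37*(-35))*9)/l(-8)) = 1/(((37*(-35))*9)/(-26)) = 1/(-1295*9*(-1/26)) = 1/(-11655*(-1/26)) = 1/(11655/26) = 26/11655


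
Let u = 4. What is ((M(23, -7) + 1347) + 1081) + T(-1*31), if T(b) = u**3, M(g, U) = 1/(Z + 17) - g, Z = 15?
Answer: 79009/32 ≈ 2469.0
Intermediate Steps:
M(g, U) = 1/32 - g (M(g, U) = 1/(15 + 17) - g = 1/32 - g)
T(b) = 64 (T(b) = 4**3 = 64)
((M(23, -7) + 1347) + 1081) + T(-1*31) = (((1/32 - 1*23) + 1347) + 1081) + 64 = (((1/32 - 23) + 1347) + 1081) + 64 = ((-735/32 + 1347) + 1081) + 64 = (42369/32 + 1081) + 64 = 76961/32 + 64 = 79009/32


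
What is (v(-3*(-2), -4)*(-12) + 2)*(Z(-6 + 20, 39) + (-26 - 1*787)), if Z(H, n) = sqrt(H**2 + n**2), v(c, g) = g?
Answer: -40650 + 50*sqrt(1717) ≈ -38578.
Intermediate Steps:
(v(-3*(-2), -4)*(-12) + 2)*(Z(-6 + 20, 39) + (-26 - 1*787)) = (-4*(-12) + 2)*(sqrt((-6 + 20)**2 + 39**2) + (-26 - 1*787)) = (48 + 2)*(sqrt(14**2 + 1521) + (-26 - 787)) = 50*(sqrt(196 + 1521) - 813) = 50*(sqrt(1717) - 813) = 50*(-813 + sqrt(1717)) = -40650 + 50*sqrt(1717)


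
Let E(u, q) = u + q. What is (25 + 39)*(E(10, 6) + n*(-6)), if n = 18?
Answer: -5888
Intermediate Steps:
E(u, q) = q + u
(25 + 39)*(E(10, 6) + n*(-6)) = (25 + 39)*((6 + 10) + 18*(-6)) = 64*(16 - 108) = 64*(-92) = -5888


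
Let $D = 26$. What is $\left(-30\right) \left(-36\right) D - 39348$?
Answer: $-11268$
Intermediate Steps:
$\left(-30\right) \left(-36\right) D - 39348 = \left(-30\right) \left(-36\right) 26 - 39348 = 1080 \cdot 26 - 39348 = 28080 - 39348 = -11268$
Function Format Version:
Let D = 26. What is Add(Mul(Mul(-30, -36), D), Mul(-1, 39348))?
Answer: -11268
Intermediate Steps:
Add(Mul(Mul(-30, -36), D), Mul(-1, 39348)) = Add(Mul(Mul(-30, -36), 26), Mul(-1, 39348)) = Add(Mul(1080, 26), -39348) = Add(28080, -39348) = -11268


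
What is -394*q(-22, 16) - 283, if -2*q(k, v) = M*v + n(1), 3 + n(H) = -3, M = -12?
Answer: -39289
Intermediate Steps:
n(H) = -6 (n(H) = -3 - 3 = -6)
q(k, v) = 3 + 6*v (q(k, v) = -(-12*v - 6)/2 = -(-6 - 12*v)/2 = 3 + 6*v)
-394*q(-22, 16) - 283 = -394*(3 + 6*16) - 283 = -394*(3 + 96) - 283 = -394*99 - 283 = -39006 - 283 = -39289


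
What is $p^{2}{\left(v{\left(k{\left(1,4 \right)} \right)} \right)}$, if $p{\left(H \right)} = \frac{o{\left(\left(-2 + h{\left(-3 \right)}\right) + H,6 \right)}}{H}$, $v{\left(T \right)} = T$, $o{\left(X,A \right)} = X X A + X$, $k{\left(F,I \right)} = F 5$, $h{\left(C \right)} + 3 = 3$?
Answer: $\frac{3249}{25} \approx 129.96$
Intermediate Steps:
$h{\left(C \right)} = 0$ ($h{\left(C \right)} = -3 + 3 = 0$)
$k{\left(F,I \right)} = 5 F$
$o{\left(X,A \right)} = X + A X^{2}$ ($o{\left(X,A \right)} = X^{2} A + X = A X^{2} + X = X + A X^{2}$)
$p{\left(H \right)} = \frac{\left(-11 + 6 H\right) \left(-2 + H\right)}{H}$ ($p{\left(H \right)} = \frac{\left(\left(-2 + 0\right) + H\right) \left(1 + 6 \left(\left(-2 + 0\right) + H\right)\right)}{H} = \frac{\left(-2 + H\right) \left(1 + 6 \left(-2 + H\right)\right)}{H} = \frac{\left(-2 + H\right) \left(1 + \left(-12 + 6 H\right)\right)}{H} = \frac{\left(-2 + H\right) \left(-11 + 6 H\right)}{H} = \frac{\left(-11 + 6 H\right) \left(-2 + H\right)}{H}$)
$p^{2}{\left(v{\left(k{\left(1,4 \right)} \right)} \right)} = \left(-23 + 6 \cdot 5 \cdot 1 + \frac{22}{5 \cdot 1}\right)^{2} = \left(-23 + 6 \cdot 5 + \frac{22}{5}\right)^{2} = \left(-23 + 30 + 22 \cdot \frac{1}{5}\right)^{2} = \left(-23 + 30 + \frac{22}{5}\right)^{2} = \left(\frac{57}{5}\right)^{2} = \frac{3249}{25}$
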